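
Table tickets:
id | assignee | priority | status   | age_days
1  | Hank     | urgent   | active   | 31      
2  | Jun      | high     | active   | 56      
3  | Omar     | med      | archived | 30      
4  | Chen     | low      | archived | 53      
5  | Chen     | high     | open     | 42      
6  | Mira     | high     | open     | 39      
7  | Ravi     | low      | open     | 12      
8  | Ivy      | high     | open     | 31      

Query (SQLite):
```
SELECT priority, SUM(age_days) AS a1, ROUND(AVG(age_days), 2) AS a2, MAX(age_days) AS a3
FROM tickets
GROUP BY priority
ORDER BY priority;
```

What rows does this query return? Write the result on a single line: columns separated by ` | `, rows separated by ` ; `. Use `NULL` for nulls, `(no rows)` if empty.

Group tickets by priority.
Per group compute: SUM(age_days), ROUND(AVG(age_days), 2), MAX(age_days).
  high: ids {2, 5, 6, 8} → SUM(age_days)=168, ROUND(AVG(age_days), 2)=42, MAX(age_days)=56
  low: ids {4, 7} → SUM(age_days)=65, ROUND(AVG(age_days), 2)=32.5, MAX(age_days)=53
  med: ids {3} → SUM(age_days)=30, ROUND(AVG(age_days), 2)=30, MAX(age_days)=30
  urgent: ids {1} → SUM(age_days)=31, ROUND(AVG(age_days), 2)=31, MAX(age_days)=31

high | 168 | 42 | 56 ; low | 65 | 32.5 | 53 ; med | 30 | 30 | 30 ; urgent | 31 | 31 | 31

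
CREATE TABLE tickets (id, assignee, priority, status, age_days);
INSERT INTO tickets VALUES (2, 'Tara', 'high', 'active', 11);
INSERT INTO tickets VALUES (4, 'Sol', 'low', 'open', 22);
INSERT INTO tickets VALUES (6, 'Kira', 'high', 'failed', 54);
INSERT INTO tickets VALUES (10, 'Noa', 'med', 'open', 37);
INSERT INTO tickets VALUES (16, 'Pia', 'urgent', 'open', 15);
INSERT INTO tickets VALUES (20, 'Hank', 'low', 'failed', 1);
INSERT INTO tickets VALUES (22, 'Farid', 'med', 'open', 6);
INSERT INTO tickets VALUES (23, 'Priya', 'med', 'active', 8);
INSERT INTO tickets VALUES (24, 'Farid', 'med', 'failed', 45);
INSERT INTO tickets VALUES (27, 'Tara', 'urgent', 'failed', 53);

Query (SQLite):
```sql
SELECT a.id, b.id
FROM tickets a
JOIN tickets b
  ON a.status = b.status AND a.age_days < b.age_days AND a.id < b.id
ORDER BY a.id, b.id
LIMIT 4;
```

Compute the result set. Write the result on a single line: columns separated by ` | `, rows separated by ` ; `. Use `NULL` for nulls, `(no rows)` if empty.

Pairs (a,b) with same status, a.age_days < b.age_days, a.id < b.id.
status groups: active:{2,23} failed:{6,20,24,27} open:{4,10,16,22}
Ordered by (a.id, b.id); first 4.

4 | 10 ; 20 | 24 ; 20 | 27 ; 24 | 27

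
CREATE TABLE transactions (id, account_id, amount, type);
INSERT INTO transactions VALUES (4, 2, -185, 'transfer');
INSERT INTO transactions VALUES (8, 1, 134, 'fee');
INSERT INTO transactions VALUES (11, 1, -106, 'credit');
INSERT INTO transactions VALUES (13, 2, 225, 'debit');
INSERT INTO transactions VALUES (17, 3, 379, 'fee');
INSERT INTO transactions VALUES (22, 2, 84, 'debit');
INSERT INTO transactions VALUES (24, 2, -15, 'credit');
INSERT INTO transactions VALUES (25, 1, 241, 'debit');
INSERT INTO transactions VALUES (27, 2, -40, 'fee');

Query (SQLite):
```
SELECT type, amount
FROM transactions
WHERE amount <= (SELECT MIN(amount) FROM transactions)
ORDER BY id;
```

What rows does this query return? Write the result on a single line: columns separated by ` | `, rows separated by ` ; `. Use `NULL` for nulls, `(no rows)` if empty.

Scalar subquery: MIN(amount) over all transactions rows = -185.
Keep rows where amount <= that value.

transfer | -185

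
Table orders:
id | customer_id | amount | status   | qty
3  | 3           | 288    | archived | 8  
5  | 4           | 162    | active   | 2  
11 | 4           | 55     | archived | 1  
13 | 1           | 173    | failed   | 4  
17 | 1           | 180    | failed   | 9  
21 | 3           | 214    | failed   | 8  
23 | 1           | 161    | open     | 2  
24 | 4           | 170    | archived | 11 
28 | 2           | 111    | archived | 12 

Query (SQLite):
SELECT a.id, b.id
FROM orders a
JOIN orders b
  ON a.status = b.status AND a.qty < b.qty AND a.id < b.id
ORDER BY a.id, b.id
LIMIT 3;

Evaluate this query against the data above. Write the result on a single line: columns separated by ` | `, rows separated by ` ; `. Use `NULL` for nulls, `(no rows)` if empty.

3 | 24 ; 3 | 28 ; 11 | 24

Pairs (a,b) with same status, a.qty < b.qty, a.id < b.id.
status groups: active:{5} archived:{3,11,24,28} failed:{13,17,21} open:{23}
Ordered by (a.id, b.id); first 3.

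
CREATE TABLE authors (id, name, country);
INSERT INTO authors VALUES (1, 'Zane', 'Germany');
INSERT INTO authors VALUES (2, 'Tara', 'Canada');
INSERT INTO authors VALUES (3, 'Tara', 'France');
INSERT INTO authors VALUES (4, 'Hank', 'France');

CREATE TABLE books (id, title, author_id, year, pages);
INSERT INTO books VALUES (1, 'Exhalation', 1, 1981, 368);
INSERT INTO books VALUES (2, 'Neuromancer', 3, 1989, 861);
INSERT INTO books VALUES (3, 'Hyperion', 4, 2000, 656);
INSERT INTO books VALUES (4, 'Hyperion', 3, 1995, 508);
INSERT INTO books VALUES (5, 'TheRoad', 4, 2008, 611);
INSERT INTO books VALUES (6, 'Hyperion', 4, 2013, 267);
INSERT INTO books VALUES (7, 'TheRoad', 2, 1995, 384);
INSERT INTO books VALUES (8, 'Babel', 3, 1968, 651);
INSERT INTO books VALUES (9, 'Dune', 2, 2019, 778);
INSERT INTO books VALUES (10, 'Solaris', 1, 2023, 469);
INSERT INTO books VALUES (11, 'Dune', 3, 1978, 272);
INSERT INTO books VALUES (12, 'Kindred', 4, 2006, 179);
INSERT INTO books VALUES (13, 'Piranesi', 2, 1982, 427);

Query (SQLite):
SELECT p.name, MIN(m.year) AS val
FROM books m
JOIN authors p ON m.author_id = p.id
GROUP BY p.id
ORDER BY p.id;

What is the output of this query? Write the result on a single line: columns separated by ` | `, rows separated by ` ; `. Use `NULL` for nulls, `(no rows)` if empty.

Zane | 1981 ; Tara | 1982 ; Tara | 1968 ; Hank | 2000

Join each books row to its authors via author_id.
Group joined rows by authors.id; compute MIN(m.year) per group.
  1: ids {1, 10} → MIN(m.year)=1981
  2: ids {7, 9, 13} → MIN(m.year)=1982
  3: ids {2, 4, 8, 11} → MIN(m.year)=1968
  4: ids {3, 5, 6, 12} → MIN(m.year)=2000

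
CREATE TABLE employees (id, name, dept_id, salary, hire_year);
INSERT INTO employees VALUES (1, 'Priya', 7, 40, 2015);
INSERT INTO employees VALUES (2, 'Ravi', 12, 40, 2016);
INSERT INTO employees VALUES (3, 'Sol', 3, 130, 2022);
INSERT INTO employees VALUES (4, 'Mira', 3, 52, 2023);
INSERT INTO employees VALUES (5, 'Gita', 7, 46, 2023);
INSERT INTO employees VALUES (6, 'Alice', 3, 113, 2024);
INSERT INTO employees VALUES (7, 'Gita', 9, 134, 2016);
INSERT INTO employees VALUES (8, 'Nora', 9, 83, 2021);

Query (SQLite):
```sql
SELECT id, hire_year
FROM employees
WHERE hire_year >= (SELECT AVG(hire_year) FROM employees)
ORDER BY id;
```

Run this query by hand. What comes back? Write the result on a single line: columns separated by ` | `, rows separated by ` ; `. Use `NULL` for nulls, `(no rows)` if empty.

3 | 2022 ; 4 | 2023 ; 5 | 2023 ; 6 | 2024 ; 8 | 2021

Scalar subquery: AVG(hire_year) over all employees rows = 2020.0.
Keep rows where hire_year >= that value.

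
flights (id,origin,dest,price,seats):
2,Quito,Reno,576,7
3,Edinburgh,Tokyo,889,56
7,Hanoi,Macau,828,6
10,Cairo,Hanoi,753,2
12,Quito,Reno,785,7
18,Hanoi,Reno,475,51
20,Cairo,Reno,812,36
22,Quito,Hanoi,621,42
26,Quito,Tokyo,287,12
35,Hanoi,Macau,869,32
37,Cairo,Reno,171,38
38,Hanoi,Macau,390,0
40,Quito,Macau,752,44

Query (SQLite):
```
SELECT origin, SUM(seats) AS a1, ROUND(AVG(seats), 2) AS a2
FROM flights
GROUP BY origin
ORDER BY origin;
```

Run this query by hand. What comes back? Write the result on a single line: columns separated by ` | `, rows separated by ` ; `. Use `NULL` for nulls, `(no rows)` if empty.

Cairo | 76 | 25.33 ; Edinburgh | 56 | 56 ; Hanoi | 89 | 22.25 ; Quito | 112 | 22.4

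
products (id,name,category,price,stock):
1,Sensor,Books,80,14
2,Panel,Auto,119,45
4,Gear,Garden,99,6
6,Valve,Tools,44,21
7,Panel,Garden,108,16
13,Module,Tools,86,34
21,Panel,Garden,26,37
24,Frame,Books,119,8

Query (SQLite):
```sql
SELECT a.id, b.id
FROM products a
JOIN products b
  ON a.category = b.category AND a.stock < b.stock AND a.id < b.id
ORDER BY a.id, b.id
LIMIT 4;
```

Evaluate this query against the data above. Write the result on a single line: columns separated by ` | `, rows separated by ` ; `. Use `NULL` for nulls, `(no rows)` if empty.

4 | 7 ; 4 | 21 ; 6 | 13 ; 7 | 21

Pairs (a,b) with same category, a.stock < b.stock, a.id < b.id.
category groups: Auto:{2} Books:{1,24} Garden:{4,7,21} Tools:{6,13}
Ordered by (a.id, b.id); first 4.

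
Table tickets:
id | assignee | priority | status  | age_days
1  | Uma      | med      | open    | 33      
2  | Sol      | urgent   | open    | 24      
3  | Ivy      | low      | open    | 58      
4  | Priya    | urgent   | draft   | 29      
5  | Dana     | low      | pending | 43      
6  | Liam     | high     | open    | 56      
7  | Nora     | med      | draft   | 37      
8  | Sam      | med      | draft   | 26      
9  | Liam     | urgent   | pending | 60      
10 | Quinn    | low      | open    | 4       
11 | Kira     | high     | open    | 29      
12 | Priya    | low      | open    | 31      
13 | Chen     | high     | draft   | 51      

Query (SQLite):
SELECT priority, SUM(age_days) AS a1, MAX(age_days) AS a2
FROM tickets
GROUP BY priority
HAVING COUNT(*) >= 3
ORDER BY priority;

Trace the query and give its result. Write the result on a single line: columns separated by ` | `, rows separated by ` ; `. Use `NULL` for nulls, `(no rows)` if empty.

high | 136 | 56 ; low | 136 | 58 ; med | 96 | 37 ; urgent | 113 | 60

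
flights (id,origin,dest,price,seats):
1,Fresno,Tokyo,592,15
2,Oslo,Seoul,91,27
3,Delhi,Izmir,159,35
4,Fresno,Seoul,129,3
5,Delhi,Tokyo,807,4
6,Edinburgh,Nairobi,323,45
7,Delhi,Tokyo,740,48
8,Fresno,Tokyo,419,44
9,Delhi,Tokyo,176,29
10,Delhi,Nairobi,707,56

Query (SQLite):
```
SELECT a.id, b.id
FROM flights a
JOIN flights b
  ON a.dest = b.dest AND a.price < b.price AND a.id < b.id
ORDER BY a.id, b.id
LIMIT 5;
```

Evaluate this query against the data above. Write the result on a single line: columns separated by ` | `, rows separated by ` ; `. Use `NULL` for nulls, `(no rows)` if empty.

Pairs (a,b) with same dest, a.price < b.price, a.id < b.id.
dest groups: Izmir:{3} Nairobi:{6,10} Seoul:{2,4} Tokyo:{1,5,7,8,9}
Ordered by (a.id, b.id); first 5.

1 | 5 ; 1 | 7 ; 2 | 4 ; 6 | 10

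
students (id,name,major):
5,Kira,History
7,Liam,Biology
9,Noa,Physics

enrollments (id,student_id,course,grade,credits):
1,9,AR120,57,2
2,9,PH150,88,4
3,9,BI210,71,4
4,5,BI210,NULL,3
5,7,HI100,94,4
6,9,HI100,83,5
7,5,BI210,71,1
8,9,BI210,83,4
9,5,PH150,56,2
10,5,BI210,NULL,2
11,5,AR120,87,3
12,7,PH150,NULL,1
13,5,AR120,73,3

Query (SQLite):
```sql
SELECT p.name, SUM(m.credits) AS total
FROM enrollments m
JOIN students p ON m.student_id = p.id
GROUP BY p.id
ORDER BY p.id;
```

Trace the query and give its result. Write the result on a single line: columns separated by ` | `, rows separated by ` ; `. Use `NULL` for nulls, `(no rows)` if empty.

Join each enrollments row to its students via student_id.
Group joined rows by students.id; compute SUM(m.credits) per group.
  5: ids {4, 7, 9, 10, 11, 13} → SUM(m.credits)=14
  7: ids {5, 12} → SUM(m.credits)=5
  9: ids {1, 2, 3, 6, 8} → SUM(m.credits)=19

Kira | 14 ; Liam | 5 ; Noa | 19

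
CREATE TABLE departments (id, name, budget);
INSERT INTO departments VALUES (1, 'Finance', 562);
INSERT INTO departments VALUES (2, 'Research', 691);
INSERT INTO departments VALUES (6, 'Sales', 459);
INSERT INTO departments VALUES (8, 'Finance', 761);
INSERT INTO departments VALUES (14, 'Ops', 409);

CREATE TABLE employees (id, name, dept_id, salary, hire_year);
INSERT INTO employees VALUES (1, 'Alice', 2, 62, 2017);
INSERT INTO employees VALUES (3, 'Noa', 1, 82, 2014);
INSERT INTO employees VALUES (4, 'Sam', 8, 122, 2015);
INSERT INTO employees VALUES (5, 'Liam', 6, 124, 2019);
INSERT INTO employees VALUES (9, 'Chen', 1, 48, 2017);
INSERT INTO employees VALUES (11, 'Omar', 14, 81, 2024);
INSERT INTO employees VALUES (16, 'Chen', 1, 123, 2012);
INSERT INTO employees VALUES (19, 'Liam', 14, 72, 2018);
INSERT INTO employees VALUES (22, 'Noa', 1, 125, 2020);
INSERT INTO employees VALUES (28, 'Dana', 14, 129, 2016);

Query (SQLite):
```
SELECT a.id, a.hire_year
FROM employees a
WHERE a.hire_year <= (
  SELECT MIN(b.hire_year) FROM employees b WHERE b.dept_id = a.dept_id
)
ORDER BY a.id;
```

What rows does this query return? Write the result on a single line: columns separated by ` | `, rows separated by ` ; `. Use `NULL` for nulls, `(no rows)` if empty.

For each employees row a, compute MIN(hire_year) over rows sharing a.dept_id.
Keep row a if a.hire_year <= that per-group MIN.
  dept_id=1: MIN(hire_year) = 2012
  dept_id=2: MIN(hire_year) = 2017
  dept_id=6: MIN(hire_year) = 2019
  dept_id=8: MIN(hire_year) = 2015
  dept_id=14: MIN(hire_year) = 2016

1 | 2017 ; 4 | 2015 ; 5 | 2019 ; 16 | 2012 ; 28 | 2016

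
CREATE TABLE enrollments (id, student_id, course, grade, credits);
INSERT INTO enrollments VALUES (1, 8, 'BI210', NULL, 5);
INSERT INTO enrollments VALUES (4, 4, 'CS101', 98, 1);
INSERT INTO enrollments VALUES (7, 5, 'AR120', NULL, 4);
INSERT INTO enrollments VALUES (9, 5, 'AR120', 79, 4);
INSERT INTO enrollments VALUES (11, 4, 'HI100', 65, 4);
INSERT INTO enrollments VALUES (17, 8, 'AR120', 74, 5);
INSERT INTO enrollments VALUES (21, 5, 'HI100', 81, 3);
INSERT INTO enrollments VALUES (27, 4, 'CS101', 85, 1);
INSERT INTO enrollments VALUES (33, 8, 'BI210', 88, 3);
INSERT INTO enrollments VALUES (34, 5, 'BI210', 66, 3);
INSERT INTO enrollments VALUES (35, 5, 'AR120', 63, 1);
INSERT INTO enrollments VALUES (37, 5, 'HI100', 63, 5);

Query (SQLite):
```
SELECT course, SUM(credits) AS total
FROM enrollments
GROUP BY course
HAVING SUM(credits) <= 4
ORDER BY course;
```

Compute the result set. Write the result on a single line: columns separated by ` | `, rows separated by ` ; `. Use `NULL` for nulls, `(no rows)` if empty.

CS101 | 2

Partition enrollments by course; compute SUM(credits) within each group.
HAVING: keep groups where SUM(credits) <= 4.
  AR120: ids {7, 9, 17, 35} → SUM(credits)=14
  BI210: ids {1, 33, 34} → SUM(credits)=11
  CS101: ids {4, 27} → SUM(credits)=2
  HI100: ids {11, 21, 37} → SUM(credits)=12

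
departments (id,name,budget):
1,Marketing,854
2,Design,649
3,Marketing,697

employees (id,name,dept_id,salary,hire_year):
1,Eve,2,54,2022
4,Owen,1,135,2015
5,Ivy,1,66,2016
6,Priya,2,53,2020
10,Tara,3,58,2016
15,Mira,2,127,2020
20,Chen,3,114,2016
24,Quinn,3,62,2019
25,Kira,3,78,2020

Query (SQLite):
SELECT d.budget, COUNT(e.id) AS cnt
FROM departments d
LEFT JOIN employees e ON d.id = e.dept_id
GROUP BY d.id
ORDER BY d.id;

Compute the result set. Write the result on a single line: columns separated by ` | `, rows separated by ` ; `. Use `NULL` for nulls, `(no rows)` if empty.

LEFT JOIN keeps every departments row; unmatched ones get NULL for employees columns.
Group by departments.id and compute COUNT(e.id). COUNT(col) of an all-NULL group is 0.
  1: ids {4, 5} → COUNT(e.id)=2
  2: ids {1, 6, 15} → COUNT(e.id)=3
  3: ids {10, 20, 24, 25} → COUNT(e.id)=4

854 | 2 ; 649 | 3 ; 697 | 4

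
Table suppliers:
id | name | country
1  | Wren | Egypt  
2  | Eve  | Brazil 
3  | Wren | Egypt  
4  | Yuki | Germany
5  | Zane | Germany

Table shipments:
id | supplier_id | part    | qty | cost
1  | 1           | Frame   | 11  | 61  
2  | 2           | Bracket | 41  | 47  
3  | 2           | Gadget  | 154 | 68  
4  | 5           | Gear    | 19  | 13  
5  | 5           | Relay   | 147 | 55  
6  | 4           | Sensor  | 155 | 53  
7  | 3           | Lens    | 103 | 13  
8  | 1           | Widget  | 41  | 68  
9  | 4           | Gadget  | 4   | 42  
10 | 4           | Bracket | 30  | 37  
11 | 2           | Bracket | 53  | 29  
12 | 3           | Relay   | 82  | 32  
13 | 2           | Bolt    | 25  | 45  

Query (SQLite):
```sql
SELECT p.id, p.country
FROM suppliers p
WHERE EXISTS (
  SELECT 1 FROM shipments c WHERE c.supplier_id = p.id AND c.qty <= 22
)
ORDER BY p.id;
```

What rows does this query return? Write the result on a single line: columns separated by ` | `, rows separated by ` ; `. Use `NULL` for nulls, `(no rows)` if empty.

1 | Egypt ; 4 | Germany ; 5 | Germany

For each suppliers row, check whether any shipments with matching supplier_id has qty <= 22.
Keep rows where that is true.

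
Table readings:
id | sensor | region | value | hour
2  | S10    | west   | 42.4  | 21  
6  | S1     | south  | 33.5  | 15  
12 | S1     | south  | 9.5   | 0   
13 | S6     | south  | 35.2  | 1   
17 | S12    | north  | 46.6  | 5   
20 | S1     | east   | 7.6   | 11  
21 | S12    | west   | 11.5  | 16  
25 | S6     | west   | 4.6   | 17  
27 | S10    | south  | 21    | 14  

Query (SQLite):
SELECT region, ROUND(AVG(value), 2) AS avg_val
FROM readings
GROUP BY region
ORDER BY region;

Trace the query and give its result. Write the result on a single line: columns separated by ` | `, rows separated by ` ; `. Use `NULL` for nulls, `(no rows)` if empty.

east | 7.6 ; north | 46.6 ; south | 24.8 ; west | 19.5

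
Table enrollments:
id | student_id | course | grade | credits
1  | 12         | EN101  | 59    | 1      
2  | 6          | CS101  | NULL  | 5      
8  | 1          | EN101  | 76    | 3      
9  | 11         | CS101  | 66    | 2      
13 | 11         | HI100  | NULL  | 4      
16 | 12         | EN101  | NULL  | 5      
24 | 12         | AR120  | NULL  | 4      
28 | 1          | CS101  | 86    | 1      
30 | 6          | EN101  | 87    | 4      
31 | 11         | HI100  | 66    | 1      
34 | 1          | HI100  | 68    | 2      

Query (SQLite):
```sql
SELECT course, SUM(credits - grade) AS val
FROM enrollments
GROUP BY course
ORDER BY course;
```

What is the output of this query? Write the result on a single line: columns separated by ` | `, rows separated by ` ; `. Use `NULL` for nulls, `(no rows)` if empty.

AR120 | NULL ; CS101 | -149 ; EN101 | -214 ; HI100 | -131

For each row compute credits - grade.
Group by course; take SUM of the expression per group.
  AR120: ids {24} → SUM(credits - grade)=NULL
  CS101: ids {2, 9, 28} → SUM(credits - grade)=-149
  EN101: ids {1, 8, 16, 30} → SUM(credits - grade)=-214
  HI100: ids {13, 31, 34} → SUM(credits - grade)=-131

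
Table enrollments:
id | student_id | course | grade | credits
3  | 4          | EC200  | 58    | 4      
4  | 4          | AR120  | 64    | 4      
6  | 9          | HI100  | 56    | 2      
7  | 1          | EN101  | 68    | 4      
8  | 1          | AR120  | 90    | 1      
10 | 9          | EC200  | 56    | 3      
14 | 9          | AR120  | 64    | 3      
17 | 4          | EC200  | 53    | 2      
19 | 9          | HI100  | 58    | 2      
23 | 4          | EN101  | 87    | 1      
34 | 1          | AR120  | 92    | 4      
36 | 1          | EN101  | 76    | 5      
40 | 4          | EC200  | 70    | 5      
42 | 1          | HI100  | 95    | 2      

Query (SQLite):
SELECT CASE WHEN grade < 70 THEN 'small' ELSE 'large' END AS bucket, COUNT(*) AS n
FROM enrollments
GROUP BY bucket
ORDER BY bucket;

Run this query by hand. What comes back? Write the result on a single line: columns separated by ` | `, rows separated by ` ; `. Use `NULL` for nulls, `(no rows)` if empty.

large | 6 ; small | 8

Bucket rows by grade < 70 → 'small' else 'large'; count each bucket.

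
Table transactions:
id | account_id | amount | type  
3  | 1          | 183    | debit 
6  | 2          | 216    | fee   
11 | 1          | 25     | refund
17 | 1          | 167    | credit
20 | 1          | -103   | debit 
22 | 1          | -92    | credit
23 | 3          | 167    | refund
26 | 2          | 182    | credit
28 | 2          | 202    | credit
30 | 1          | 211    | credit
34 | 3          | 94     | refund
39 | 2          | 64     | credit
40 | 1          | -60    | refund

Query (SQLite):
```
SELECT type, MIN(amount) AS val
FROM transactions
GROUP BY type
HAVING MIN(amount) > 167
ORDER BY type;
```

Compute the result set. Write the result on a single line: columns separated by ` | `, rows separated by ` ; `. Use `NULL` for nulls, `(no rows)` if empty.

fee | 216

Partition transactions by type; compute MIN(amount) within each group.
HAVING: keep groups where MIN(amount) > 167.
  credit: ids {17, 22, 26, 28, 30, 39} → MIN(amount)=-92
  debit: ids {3, 20} → MIN(amount)=-103
  fee: ids {6} → MIN(amount)=216
  refund: ids {11, 23, 34, 40} → MIN(amount)=-60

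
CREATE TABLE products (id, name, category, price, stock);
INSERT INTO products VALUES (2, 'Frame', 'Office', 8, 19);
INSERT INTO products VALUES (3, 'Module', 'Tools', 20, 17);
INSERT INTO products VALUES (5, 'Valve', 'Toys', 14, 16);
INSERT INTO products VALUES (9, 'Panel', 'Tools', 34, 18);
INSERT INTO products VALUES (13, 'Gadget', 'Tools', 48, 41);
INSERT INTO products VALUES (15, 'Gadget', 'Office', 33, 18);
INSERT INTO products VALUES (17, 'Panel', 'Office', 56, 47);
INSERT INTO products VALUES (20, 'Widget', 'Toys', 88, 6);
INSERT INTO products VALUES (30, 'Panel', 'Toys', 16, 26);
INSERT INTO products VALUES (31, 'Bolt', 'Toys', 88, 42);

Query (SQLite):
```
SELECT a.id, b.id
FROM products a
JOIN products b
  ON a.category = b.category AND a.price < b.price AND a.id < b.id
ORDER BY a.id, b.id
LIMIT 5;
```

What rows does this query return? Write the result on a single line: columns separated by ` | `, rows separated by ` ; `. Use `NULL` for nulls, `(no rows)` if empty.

2 | 15 ; 2 | 17 ; 3 | 9 ; 3 | 13 ; 5 | 20

Pairs (a,b) with same category, a.price < b.price, a.id < b.id.
category groups: Office:{2,15,17} Tools:{3,9,13} Toys:{5,20,30,31}
Ordered by (a.id, b.id); first 5.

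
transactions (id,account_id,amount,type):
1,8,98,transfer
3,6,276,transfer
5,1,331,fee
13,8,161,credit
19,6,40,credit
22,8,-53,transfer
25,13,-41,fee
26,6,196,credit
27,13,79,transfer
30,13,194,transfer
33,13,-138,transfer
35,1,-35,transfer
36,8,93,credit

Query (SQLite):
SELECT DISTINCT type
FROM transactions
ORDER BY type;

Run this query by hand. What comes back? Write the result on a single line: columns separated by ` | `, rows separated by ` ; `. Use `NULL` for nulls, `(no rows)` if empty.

Collect distinct type values from transactions.

credit ; fee ; transfer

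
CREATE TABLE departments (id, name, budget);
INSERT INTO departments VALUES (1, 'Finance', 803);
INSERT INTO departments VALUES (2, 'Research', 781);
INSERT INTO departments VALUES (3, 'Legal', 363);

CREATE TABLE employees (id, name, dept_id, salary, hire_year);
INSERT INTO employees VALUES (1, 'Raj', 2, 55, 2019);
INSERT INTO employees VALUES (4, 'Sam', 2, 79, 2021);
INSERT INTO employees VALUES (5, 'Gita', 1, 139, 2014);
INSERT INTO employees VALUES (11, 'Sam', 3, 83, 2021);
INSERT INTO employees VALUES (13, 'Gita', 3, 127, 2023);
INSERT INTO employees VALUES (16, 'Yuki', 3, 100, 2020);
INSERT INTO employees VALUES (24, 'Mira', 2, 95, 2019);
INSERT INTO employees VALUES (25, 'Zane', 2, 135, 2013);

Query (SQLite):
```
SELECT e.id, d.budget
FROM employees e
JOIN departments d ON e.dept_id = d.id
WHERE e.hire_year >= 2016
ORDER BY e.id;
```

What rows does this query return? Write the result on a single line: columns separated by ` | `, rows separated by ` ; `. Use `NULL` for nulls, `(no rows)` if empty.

Each employees row matches the departments row where dept_id = departments.id.
Then keep rows with e.hire_year >= 2016.

1 | 781 ; 4 | 781 ; 11 | 363 ; 13 | 363 ; 16 | 363 ; 24 | 781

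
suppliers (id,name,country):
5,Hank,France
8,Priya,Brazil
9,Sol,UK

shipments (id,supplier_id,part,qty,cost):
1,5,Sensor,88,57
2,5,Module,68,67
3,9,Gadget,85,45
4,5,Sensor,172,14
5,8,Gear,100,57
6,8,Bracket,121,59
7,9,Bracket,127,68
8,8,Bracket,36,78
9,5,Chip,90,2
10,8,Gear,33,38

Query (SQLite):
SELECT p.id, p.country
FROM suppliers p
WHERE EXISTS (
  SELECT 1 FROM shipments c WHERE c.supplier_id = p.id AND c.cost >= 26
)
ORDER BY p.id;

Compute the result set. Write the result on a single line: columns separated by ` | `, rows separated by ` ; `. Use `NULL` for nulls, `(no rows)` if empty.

For each suppliers row, check whether any shipments with matching supplier_id has cost >= 26.
Keep rows where that is true.

5 | France ; 8 | Brazil ; 9 | UK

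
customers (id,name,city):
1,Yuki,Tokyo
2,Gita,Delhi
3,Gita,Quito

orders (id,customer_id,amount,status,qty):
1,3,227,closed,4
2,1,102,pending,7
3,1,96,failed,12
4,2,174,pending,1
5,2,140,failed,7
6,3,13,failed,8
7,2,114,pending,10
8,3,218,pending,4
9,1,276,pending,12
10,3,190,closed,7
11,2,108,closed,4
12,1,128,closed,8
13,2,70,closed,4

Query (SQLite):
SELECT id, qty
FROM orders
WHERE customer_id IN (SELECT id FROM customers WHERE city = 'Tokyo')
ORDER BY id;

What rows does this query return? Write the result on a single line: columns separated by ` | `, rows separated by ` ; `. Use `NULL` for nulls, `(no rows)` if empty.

2 | 7 ; 3 | 12 ; 9 | 12 ; 12 | 8

Inner query: customers.id where city = 'Tokyo'.
Outer: keep orders rows whose customer_id is in that set.
Inner query → {1}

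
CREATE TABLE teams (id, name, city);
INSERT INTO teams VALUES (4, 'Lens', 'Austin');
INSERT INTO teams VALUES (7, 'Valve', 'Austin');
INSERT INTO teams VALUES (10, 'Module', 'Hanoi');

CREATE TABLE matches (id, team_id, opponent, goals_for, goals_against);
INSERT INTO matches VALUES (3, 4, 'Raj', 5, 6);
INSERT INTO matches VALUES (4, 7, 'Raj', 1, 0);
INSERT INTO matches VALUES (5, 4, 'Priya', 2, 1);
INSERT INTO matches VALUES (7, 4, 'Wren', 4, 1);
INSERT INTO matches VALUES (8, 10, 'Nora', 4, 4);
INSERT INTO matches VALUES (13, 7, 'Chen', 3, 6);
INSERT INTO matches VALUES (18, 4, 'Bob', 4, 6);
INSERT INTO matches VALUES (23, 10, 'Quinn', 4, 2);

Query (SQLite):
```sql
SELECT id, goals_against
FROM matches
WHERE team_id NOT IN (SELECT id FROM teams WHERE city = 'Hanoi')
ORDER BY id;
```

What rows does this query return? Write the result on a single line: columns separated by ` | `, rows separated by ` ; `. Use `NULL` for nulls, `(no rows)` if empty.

Inner query: teams.id where city = 'Hanoi'.
Outer: keep matches rows whose team_id is not in that set.
Inner query → {10}

3 | 6 ; 4 | 0 ; 5 | 1 ; 7 | 1 ; 13 | 6 ; 18 | 6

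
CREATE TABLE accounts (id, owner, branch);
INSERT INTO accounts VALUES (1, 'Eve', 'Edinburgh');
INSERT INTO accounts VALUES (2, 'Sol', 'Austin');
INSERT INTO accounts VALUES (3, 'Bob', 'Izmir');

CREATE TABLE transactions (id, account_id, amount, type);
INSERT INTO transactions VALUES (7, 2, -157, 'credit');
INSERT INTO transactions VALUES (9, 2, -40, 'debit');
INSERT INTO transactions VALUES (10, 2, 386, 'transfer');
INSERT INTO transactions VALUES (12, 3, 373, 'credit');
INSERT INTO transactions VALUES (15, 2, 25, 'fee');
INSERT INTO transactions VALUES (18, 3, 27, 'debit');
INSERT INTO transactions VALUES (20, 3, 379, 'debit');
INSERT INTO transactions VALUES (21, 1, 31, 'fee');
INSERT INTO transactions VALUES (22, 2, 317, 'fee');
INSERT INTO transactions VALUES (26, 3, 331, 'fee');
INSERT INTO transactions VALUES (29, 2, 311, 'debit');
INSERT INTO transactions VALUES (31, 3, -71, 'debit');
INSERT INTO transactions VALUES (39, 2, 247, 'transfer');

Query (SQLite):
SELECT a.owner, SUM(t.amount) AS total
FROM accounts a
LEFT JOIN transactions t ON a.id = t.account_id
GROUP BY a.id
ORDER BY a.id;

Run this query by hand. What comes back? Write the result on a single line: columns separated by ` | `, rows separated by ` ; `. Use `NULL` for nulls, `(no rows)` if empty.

LEFT JOIN keeps every accounts row; unmatched ones get NULL for transactions columns.
Group by accounts.id and compute SUM(t.amount). SUM over an all-NULL group is NULL.
  1: ids {21} → SUM(t.amount)=31
  2: ids {7, 9, 10, 15, 22, 29, 39} → SUM(t.amount)=1089
  3: ids {12, 18, 20, 26, 31} → SUM(t.amount)=1039

Eve | 31 ; Sol | 1089 ; Bob | 1039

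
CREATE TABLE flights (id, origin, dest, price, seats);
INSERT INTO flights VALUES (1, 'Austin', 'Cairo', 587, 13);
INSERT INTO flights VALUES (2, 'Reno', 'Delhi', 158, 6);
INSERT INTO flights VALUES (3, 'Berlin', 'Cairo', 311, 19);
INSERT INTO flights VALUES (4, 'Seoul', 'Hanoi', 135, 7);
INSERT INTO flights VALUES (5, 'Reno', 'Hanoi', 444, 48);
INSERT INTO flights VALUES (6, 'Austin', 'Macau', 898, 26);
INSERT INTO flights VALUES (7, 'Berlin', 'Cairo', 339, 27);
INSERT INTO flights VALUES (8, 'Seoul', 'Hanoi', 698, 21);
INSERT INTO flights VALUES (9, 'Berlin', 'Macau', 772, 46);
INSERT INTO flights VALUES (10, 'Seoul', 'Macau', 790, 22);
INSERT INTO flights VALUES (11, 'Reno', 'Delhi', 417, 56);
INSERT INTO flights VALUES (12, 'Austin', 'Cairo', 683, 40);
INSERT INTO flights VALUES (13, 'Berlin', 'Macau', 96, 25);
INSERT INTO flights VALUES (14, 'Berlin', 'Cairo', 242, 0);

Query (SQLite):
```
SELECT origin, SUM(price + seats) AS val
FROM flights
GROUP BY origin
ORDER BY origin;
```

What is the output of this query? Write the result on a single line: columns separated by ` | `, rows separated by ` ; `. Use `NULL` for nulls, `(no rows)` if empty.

For each row compute price + seats.
Group by origin; take SUM of the expression per group.
  Austin: ids {1, 6, 12} → SUM(price + seats)=2247
  Berlin: ids {3, 7, 9, 13, 14} → SUM(price + seats)=1877
  Reno: ids {2, 5, 11} → SUM(price + seats)=1129
  Seoul: ids {4, 8, 10} → SUM(price + seats)=1673

Austin | 2247 ; Berlin | 1877 ; Reno | 1129 ; Seoul | 1673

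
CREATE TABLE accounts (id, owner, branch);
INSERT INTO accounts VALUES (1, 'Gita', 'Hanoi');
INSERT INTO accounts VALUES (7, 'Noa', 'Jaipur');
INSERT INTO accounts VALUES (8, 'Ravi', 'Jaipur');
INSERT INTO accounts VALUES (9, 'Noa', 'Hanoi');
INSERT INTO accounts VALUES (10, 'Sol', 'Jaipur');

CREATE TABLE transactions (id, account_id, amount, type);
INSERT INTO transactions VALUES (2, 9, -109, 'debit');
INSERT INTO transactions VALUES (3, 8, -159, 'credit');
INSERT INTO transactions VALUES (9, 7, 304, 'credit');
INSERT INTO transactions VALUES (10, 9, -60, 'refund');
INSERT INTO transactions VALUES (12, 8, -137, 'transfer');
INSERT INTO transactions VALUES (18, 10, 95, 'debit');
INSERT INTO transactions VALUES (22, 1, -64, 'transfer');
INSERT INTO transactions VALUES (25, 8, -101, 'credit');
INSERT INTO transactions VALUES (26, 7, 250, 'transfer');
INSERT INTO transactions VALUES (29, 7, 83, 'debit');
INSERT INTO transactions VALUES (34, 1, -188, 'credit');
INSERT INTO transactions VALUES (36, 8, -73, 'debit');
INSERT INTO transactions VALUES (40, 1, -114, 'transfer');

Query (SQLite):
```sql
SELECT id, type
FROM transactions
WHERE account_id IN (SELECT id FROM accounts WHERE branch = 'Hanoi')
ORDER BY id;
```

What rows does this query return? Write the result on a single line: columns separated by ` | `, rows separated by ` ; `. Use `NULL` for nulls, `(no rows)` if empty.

Inner query: accounts.id where branch = 'Hanoi'.
Outer: keep transactions rows whose account_id is in that set.
Inner query → {1, 9}

2 | debit ; 10 | refund ; 22 | transfer ; 34 | credit ; 40 | transfer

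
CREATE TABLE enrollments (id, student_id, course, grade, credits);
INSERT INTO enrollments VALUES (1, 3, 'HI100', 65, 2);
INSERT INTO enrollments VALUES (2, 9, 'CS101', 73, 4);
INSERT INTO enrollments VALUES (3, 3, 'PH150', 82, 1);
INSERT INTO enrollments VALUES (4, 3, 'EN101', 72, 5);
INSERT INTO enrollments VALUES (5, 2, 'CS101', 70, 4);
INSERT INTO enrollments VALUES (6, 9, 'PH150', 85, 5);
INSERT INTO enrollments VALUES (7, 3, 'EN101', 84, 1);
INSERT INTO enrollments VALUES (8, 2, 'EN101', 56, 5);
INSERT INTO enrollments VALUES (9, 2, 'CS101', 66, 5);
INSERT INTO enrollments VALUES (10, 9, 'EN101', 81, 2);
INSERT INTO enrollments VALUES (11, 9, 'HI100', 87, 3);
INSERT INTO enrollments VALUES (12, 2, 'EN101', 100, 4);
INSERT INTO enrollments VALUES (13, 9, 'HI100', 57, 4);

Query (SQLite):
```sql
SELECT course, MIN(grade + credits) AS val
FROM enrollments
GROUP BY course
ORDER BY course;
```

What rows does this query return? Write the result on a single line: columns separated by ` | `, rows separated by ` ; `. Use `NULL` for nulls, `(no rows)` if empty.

For each row compute grade + credits.
Group by course; take MIN of the expression per group.
  CS101: ids {2, 5, 9} → MIN(grade + credits)=71
  EN101: ids {4, 7, 8, 10, 12} → MIN(grade + credits)=61
  HI100: ids {1, 11, 13} → MIN(grade + credits)=61
  PH150: ids {3, 6} → MIN(grade + credits)=83

CS101 | 71 ; EN101 | 61 ; HI100 | 61 ; PH150 | 83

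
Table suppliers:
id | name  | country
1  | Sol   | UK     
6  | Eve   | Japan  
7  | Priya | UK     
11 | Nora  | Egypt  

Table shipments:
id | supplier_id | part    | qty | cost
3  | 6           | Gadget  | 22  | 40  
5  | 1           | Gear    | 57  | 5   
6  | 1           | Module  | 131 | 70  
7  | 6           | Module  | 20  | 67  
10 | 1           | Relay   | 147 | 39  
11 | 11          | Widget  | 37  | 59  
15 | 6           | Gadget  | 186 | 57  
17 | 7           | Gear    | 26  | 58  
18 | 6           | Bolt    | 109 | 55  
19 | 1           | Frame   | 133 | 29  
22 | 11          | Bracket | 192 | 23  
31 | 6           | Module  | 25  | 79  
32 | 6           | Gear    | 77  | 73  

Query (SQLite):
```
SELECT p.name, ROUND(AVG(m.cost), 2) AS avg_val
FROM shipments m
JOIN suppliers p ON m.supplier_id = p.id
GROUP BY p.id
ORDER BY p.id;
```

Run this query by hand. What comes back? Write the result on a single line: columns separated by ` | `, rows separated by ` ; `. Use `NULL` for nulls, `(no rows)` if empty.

Sol | 35.75 ; Eve | 61.83 ; Priya | 58 ; Nora | 41

Join each shipments row to its suppliers via supplier_id.
Group joined rows by suppliers.id; compute ROUND(AVG(m.cost), 2) per group.
  1: ids {5, 6, 10, 19} → ROUND(AVG(m.cost), 2)=35.75
  6: ids {3, 7, 15, 18, 31, 32} → ROUND(AVG(m.cost), 2)=61.83
  7: ids {17} → ROUND(AVG(m.cost), 2)=58
  11: ids {11, 22} → ROUND(AVG(m.cost), 2)=41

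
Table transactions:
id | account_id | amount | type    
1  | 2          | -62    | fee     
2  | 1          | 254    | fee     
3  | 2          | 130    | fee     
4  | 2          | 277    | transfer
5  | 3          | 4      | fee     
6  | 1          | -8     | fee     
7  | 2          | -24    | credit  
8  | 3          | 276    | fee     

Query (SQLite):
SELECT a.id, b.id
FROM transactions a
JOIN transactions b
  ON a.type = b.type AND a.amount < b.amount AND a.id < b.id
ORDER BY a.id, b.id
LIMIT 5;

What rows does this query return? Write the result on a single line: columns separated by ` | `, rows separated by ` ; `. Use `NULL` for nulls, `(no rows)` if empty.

1 | 2 ; 1 | 3 ; 1 | 5 ; 1 | 6 ; 1 | 8

Pairs (a,b) with same type, a.amount < b.amount, a.id < b.id.
type groups: credit:{7} fee:{1,2,3,5,6,8} transfer:{4}
Ordered by (a.id, b.id); first 5.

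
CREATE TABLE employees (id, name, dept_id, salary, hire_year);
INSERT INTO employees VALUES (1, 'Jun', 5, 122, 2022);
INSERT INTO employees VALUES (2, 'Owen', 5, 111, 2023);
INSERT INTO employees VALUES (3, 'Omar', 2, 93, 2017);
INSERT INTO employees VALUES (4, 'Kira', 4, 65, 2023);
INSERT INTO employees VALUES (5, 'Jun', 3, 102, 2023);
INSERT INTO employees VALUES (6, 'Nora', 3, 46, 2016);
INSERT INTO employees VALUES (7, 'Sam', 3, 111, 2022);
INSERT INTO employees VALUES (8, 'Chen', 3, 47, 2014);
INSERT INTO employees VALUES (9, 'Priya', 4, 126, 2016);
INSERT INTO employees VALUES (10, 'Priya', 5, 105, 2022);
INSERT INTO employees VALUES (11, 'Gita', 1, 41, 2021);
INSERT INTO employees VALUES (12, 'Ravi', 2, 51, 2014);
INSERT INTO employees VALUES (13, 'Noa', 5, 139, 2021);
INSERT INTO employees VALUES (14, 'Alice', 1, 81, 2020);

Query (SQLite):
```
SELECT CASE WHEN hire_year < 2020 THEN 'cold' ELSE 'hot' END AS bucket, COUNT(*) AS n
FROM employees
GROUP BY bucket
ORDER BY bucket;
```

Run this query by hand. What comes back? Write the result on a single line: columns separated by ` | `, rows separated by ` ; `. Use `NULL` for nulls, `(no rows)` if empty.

cold | 5 ; hot | 9

Bucket rows by hire_year < 2020 → 'cold' else 'hot'; count each bucket.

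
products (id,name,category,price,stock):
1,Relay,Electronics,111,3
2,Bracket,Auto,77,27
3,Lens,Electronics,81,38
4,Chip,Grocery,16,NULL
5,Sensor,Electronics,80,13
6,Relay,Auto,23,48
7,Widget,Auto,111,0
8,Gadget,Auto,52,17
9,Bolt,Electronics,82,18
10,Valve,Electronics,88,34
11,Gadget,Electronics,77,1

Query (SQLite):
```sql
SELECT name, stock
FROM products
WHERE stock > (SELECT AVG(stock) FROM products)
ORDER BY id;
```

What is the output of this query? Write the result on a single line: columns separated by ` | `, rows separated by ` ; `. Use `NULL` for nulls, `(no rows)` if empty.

Bracket | 27 ; Lens | 38 ; Relay | 48 ; Valve | 34

Scalar subquery: AVG(stock) over all products rows = 19.9.
Keep rows where stock > that value.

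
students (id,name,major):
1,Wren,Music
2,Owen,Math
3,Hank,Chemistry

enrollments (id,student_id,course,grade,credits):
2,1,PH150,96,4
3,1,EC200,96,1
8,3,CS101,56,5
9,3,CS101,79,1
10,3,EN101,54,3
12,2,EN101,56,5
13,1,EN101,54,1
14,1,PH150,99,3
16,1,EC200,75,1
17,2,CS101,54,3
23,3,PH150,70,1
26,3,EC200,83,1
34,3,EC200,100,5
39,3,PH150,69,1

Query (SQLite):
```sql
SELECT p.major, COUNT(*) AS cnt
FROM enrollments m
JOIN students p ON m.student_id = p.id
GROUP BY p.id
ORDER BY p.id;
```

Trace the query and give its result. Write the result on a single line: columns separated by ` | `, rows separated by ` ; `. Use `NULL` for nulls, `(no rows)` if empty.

Join each enrollments row to its students via student_id.
Group joined rows by students.id; compute COUNT(*) per group.
  1: ids {2, 3, 13, 14, 16} → COUNT(*)=5
  2: ids {12, 17} → COUNT(*)=2
  3: ids {8, 9, 10, 23, 26, 34, 39} → COUNT(*)=7

Music | 5 ; Math | 2 ; Chemistry | 7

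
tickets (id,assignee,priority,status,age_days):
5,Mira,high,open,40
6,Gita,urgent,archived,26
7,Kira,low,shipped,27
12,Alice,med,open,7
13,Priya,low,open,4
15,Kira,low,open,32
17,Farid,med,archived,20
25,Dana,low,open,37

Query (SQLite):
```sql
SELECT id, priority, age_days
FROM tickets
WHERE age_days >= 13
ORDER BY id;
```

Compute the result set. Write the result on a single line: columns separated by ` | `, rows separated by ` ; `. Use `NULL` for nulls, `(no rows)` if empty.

5 | high | 40 ; 6 | urgent | 26 ; 7 | low | 27 ; 15 | low | 32 ; 17 | med | 20 ; 25 | low | 37

age_days >= 13: ids {5, 6, 7, 15, 17, 25}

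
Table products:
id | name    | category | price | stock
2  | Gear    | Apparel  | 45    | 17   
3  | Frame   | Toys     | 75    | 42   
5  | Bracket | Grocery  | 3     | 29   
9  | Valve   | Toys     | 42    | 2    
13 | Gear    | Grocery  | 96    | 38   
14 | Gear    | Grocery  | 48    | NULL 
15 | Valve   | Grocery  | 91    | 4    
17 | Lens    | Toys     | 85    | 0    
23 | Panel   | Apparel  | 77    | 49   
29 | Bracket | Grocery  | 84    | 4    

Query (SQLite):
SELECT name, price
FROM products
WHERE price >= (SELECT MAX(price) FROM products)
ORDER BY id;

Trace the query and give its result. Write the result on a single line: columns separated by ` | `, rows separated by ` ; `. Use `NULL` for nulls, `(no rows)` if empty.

Scalar subquery: MAX(price) over all products rows = 96.
Keep rows where price >= that value.

Gear | 96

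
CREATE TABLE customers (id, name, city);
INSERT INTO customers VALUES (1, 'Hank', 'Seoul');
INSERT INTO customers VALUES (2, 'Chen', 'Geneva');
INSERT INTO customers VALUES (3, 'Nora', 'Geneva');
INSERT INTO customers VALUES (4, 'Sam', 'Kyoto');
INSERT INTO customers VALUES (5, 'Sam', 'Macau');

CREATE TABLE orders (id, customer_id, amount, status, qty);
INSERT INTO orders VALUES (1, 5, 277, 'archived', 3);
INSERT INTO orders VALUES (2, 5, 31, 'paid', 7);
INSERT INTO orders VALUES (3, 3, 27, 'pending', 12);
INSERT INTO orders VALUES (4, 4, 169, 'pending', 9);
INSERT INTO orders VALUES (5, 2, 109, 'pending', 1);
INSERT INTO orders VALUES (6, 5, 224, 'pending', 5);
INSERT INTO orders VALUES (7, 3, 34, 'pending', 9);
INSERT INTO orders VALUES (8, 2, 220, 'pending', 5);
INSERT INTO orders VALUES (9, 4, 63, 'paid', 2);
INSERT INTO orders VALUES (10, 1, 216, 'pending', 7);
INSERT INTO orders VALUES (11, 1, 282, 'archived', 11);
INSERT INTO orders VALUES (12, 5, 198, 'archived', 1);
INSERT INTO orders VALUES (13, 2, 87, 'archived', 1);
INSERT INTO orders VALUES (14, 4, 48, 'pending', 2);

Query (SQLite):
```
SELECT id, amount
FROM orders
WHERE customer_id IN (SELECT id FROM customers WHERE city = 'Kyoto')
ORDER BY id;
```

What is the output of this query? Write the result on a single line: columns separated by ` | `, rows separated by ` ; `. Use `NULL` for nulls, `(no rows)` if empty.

Inner query: customers.id where city = 'Kyoto'.
Outer: keep orders rows whose customer_id is in that set.
Inner query → {4}

4 | 169 ; 9 | 63 ; 14 | 48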